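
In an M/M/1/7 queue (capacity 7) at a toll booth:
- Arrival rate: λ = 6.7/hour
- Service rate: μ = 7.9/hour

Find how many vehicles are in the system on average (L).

ρ = λ/μ = 6.7/7.9 = 0.8481
P₀ = (1-ρ)/(1-ρ^(K+1)) = (1-0.8481)/(1-0.8481^8) = 0.1519/0.7323 = 0.2074
P_K = P₀×ρ^K = 0.2074 × 0.8481^7 = 0.2074 × 0.3156 = 0.06546
L = ρ[1 - (K+1)ρ^K + Kρ^(K+1)] / [(1-ρ)(1-ρ^(K+1))]
L = 0.8481 × (1 - 8×0.3155945 + 7×0.2676557) / ((1 - 0.8481) × (1 - 0.2676557)) = 2.6595 vehicles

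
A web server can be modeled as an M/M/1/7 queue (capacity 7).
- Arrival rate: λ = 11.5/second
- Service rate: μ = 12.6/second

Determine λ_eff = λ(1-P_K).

ρ = λ/μ = 11.5/12.6 = 0.9127
P₀ = (1-ρ)/(1-ρ^(K+1)) = (1-0.9127)/(1-0.9127^8) = 0.08730/0.5185 = 0.1684
P_K = P₀×ρ^K = 0.16838 × 0.9127^7 = 0.16838 × 0.52759 = 0.08884
λ_eff = λ(1-P_K) = 11.5 × (1 - 0.088835) = 11.5 × 0.911165 = 10.4784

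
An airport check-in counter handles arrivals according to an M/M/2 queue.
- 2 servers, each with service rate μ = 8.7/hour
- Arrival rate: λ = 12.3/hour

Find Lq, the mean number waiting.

Traffic intensity: ρ = λ/(cμ) = 12.3/(2×8.7) = 0.7069
Since ρ = 0.7069 < 1, system is stable.
Offered load a = λ/μ = cρ = 12.3/8.7 = 1.4138
P₀ = [ Σₙ₌₀^1 aⁿ/n! + a^2/(2!(1-ρ)) ]⁻¹
Σ = a^0/0! + a^1/1! = 1.0000 + 1.4138 = 2.4138
a^2/(2!(1-ρ)) = 1.99881/(2 × 0.293103) = 3.4097
P₀ = 1/(2.4138 + 3.4097) = 0.1717
Lq = P₀·a^2·ρ / (2!(1-ρ)²) = 0.17172 × 1.9988 × 0.70690 / (2 × 0.085910) = 1.4121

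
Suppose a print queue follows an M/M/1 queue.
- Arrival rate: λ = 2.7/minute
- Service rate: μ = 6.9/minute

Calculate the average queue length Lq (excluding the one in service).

ρ = λ/μ = 2.7/6.9 = 0.3913
For M/M/1: Lq = λ²/(μ(μ-λ))
Lq = 7.29/(6.9 × 4.20)
Lq = 0.2516 jobs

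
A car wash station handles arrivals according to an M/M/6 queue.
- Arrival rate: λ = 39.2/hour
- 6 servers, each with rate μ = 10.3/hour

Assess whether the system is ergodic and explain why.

Stability requires ρ = λ/(cμ) < 1
ρ = 39.2/(6 × 10.3) = 39.2/61.80 = 0.6343
Since 0.6343 < 1, the system is STABLE.
The servers are busy 63.43% of the time.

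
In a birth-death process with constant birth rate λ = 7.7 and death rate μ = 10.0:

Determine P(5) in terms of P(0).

For constant rates: P(n)/P(0) = (λ/μ)^n
P(5)/P(0) = (7.7/10.0)^5 = 0.7700^5 = 0.2707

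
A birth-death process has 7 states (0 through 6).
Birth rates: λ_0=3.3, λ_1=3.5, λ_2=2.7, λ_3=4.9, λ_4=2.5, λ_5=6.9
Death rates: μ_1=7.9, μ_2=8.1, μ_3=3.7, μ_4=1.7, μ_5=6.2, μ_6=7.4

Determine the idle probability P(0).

Ratios P(n)/P(0) = (λ₀···λₙ₋₁)/(μ₁···μₙ):
P(1)/P(0) = (3.3)/(7.9) = 0.41772
P(2)/P(0) = (3.3×3.5)/(7.9×8.1) = 0.18050
P(3)/P(0) = (3.3×3.5×2.7)/(7.9×8.1×3.7) = 0.13171
P(4)/P(0) = (3.3×3.5×2.7×4.9)/(7.9×8.1×3.7×1.7) = 0.37965
P(5)/P(0) = (3.3×3.5×2.7×4.9×2.5)/(7.9×8.1×3.7×1.7×6.2) = 0.15308
P(6)/P(0) = (3.3×3.5×2.7×4.9×2.5×6.9)/(7.9×8.1×3.7×1.7×6.2×7.4) = 0.14274

Normalization: ∑ P(n) = 1
P(0) × (1.0000 + 0.41772 + 0.18050 + 0.13171 + 0.37965 + 0.15308 + 0.14274) = 1
P(0) × 2.4054 = 1
P(0) = 1/2.4054 = 0.4157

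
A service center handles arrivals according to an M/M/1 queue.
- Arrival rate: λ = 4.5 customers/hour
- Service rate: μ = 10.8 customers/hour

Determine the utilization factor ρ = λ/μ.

Server utilization: ρ = λ/μ
ρ = 4.5/10.8 = 0.4167
The server is busy 41.67% of the time.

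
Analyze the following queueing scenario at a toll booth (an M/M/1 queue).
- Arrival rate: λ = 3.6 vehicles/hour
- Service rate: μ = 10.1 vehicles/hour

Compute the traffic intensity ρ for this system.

Server utilization: ρ = λ/μ
ρ = 3.6/10.1 = 0.3564
The server is busy 35.64% of the time.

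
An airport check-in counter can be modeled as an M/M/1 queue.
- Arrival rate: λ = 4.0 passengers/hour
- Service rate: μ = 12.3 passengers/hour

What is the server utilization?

Server utilization: ρ = λ/μ
ρ = 4.0/12.3 = 0.3252
The server is busy 32.52% of the time.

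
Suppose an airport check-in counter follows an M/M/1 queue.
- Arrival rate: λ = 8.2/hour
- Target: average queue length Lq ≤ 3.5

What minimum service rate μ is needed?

For M/M/1: Lq = λ²/(μ(μ-λ))
Need Lq ≤ 3.5, i.e. μ(μ-λ) ≥ λ²/3.5
μ² - 8.2μ - 67.24/3.5 ≥ 0  →  μ² - 8.2μ - 19.21143 ≥ 0
Quadratic formula (positive root): μ = [λ + √(λ² + 4×19.21143)]/2
Discriminant: 67.24 + 4×19.21143 = 144.0857, √144.0857 = 12.0036
μ ≥ (8.2 + 12.0036)/2 = 10.1018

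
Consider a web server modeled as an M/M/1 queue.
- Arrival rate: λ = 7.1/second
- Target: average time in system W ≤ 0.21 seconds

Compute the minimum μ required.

For M/M/1: W = 1/(μ-λ)
Need W ≤ 0.21, so 1/(μ-λ) ≤ 0.21
μ - λ ≥ 1/0.21 = 4.7619
μ ≥ 7.1 + 4.7619 = 11.8619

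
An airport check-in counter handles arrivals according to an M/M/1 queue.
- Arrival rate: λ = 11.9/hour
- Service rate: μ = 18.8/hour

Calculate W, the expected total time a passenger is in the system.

First, compute utilization: ρ = λ/μ = 11.9/18.8 = 0.6330
For M/M/1: W = 1/(μ-λ)
W = 1/(18.8-11.9) = 1/6.90
W = 0.1449 hours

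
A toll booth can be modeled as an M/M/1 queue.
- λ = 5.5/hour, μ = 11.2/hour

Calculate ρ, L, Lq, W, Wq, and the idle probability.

Step 1: ρ = λ/μ = 5.5/11.2 = 0.4911
Step 2: L = λ/(μ-λ) = 5.5/5.70 = 0.9649
Step 3: Lq = λ²/(μ(μ-λ)) = 30.25/(11.2×5.70) = 0.4738
Step 4: W = 1/(μ-λ) = 1/5.70 = 0.17544
Step 5: Wq = λ/(μ(μ-λ)) = 5.5/(11.2×5.70) = 0.08615
Step 6: P(0) = 1-ρ = 0.5089
Verify: L = λW = 5.5×0.17544 = 0.9649 ✔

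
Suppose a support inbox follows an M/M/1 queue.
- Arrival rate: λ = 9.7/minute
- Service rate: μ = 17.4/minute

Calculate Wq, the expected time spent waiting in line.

First, compute utilization: ρ = λ/μ = 9.7/17.4 = 0.5575
For M/M/1: Wq = λ/(μ(μ-λ))
Wq = 9.7/(17.4 × (17.4-9.7))
Wq = 9.7/(17.4 × 7.70)
Wq = 0.07240 minutes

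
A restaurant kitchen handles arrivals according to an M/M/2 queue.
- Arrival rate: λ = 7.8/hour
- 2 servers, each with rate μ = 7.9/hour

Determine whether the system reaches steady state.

Stability requires ρ = λ/(cμ) < 1
ρ = 7.8/(2 × 7.9) = 7.8/15.80 = 0.4937
Since 0.4937 < 1, the system is STABLE.
The servers are busy 49.37% of the time.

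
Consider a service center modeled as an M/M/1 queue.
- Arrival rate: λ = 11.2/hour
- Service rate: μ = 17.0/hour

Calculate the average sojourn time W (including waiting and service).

First, compute utilization: ρ = λ/μ = 11.2/17.0 = 0.6588
For M/M/1: W = 1/(μ-λ)
W = 1/(17.0-11.2) = 1/5.80
W = 0.1724 hours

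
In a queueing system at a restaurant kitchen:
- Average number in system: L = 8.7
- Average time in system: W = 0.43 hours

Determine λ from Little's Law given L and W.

Little's Law: L = λW, so λ = L/W
λ = 8.7/0.43 = 20.2326 orders/hour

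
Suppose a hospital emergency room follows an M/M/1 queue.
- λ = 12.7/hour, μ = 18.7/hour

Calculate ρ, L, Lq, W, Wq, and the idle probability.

Step 1: ρ = λ/μ = 12.7/18.7 = 0.6791
Step 2: L = λ/(μ-λ) = 12.7/6.00 = 2.1167
Step 3: Lq = λ²/(μ(μ-λ)) = 161.29/(18.7×6.00) = 1.4375
Step 4: W = 1/(μ-λ) = 1/6.00 = 0.16667
Step 5: Wq = λ/(μ(μ-λ)) = 12.7/(18.7×6.00) = 0.1132
Step 6: P(0) = 1-ρ = 0.3209
Verify: L = λW = 12.7×0.16667 = 2.1167 ✔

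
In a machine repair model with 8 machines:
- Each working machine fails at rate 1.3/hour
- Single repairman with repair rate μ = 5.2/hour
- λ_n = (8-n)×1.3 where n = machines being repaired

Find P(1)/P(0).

P(1)/P(0) = ∏_{i=0}^{1-1} λ_i/μ_{i+1}
= (8-0)×1.3/5.2
= 2.0000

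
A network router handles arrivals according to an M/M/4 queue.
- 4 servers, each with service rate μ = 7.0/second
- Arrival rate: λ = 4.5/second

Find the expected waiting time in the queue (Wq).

Traffic intensity: ρ = λ/(cμ) = 4.5/(4×7.0) = 0.1607
Since ρ = 0.1607 < 1, system is stable.
Offered load a = λ/μ = cρ = 4.5/7.0 = 0.6429
P₀ = [ Σₙ₌₀^3 aⁿ/n! + a^4/(4!(1-ρ)) ]⁻¹
Σ = a^0/0! + a^1/1! + a^2/2! + a^3/3! = 1.0000 + 0.6429 + 0.2066 + 0.04428 = 1.8938
a^4/(4!(1-ρ)) = 0.1708/(24 × 0.8393) = 0.008479
P₀ = 1/(1.8938 + 0.008479) = 0.5257
Lq = P₀·a^4·ρ / (4!(1-ρ)²) = 0.5257 × 0.1708 × 0.1607 / (24 × 0.7044) = 0.0008535
Wq = Lq/λ = 0.0008535/4.5 = 0.0001897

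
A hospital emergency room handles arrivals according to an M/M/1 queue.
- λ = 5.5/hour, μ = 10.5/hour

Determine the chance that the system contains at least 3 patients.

ρ = λ/μ = 5.5/10.5 = 0.5238
P(N ≥ n) = ρⁿ
P(N ≥ 3) = 0.5238^3
P(N ≥ 3) = 0.1437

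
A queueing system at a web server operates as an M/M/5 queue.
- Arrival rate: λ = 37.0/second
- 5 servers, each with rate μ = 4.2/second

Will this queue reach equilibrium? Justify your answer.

Stability requires ρ = λ/(cμ) < 1
ρ = 37.0/(5 × 4.2) = 37.0/21.00 = 1.7619
Since 1.7619 ≥ 1, the system is UNSTABLE.
Need c > λ/μ = 37.0/4.2 = 8.81.
Minimum servers needed: c = 9.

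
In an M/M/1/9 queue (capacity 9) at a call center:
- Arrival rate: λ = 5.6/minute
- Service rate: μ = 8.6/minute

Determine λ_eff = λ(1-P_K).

ρ = λ/μ = 5.6/8.6 = 0.65116
P₀ = (1-ρ)/(1-ρ^(K+1)) = (1-0.65116)/(1-0.65116^10) = 0.34884/0.98630 = 0.3537
P_K = P₀×ρ^K = 0.35369 × 0.65116^9 = 0.35369 × 0.021047 = 0.007444
λ_eff = λ(1-P_K) = 5.6 × (1 - 0.007444) = 5.6 × 0.99256 = 5.5583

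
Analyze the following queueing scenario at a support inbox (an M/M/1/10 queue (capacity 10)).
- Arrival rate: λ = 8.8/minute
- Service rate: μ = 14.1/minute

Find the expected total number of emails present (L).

ρ = λ/μ = 8.8/14.1 = 0.62411
P₀ = (1-ρ)/(1-ρ^(K+1)) = (1-0.62411)/(1-0.62411^11) = 0.3759/0.9944 = 0.3780
P_K = P₀×ρ^K = 0.3780 × 0.62411^10 = 0.3780 × 0.008966 = 0.003389
L = ρ[1 - (K+1)ρ^K + Kρ^(K+1)] / [(1-ρ)(1-ρ^(K+1))]
L = 0.62411 × (1 - 11×0.008966 + 10×0.005596) / ((1 - 0.62411) × (1 - 0.005596)) = 1.5985 emails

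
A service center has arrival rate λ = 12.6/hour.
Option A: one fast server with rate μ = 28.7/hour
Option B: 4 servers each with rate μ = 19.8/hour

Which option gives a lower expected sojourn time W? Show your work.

Option A: single server μ = 28.7 (M/M/1)
  ρ_A = 12.6/28.7 = 0.4390
  W_A = 1/(μ-λ) = 1/(28.7-12.6) = 1/16.10 = 0.06211

Option B: 4 servers μ = 19.8 (M/M/4)
  ρ_B = λ/(cμ) = 12.6/(4×19.8) = 0.1591
  Offered load a = λ/μ = cρ = 12.6/19.8 = 0.6364
  P₀ = [ Σₙ₌₀^3 aⁿ/n! + a^4/(4!(1-ρ)) ]⁻¹
  Σ = a^0/0! + a^1/1! + a^2/2! + a^3/3! = 1.0000 + 0.63636 + 0.20248 + 0.042950 = 1.8818
  a^4/(4!(1-ρ)) = 0.1640/(24 × 0.8409) = 0.008126
  P₀ = 1/(1.8818 + 0.008126) = 0.5291
  Lq = P₀·a^4·ρ / (4!(1-ρ)²) = 0.52912 × 0.16399 × 0.15909 / (24 × 0.70713) = 0.0008134
  Wq_B = Lq/λ = 0.0008134/12.6 = 0.00006456
  W_B = Wq_B + 1/μ = 0.00006456 + 0.05051 = 0.05057

Since W_B = 0.05057 < W_A = 0.06211, Option B (multiple servers) has the shorter time in system.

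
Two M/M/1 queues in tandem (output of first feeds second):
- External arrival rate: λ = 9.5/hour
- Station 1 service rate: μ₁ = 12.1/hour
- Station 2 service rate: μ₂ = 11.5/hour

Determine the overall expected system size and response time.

By Jackson's theorem, each station behaves as independent M/M/1.
Station 1: ρ₁ = 9.5/12.1 = 0.7851, L₁ = ρ₁/(1-ρ₁) = λ/(μ₁-λ) = 9.5/2.60 = 3.6538
Station 2: ρ₂ = 9.5/11.5 = 0.8261, L₂ = ρ₂/(1-ρ₂) = λ/(μ₂-λ) = 9.5/2.00 = 4.7500
Total: L = L₁ + L₂ = 3.6538 + 4.7500 = 8.4038
W = L/λ = 8.4038/9.5 = 0.8846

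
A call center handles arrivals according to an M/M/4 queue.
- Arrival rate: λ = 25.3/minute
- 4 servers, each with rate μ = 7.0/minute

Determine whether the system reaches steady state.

Stability requires ρ = λ/(cμ) < 1
ρ = 25.3/(4 × 7.0) = 25.3/28.00 = 0.9036
Since 0.9036 < 1, the system is STABLE.
The servers are busy 90.36% of the time.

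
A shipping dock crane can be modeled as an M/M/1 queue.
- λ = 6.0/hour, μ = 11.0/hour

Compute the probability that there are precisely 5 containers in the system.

ρ = λ/μ = 6.0/11.0 = 0.5455
P(n) = (1-ρ)ρⁿ
P(5) = (1-0.5455) × 0.5455^5
P(5) = 0.4545 × 0.04830
P(5) = 0.02195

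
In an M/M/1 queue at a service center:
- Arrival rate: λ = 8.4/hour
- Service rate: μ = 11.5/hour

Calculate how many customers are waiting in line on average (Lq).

ρ = λ/μ = 8.4/11.5 = 0.7304
For M/M/1: Lq = λ²/(μ(μ-λ))
Lq = 70.56/(11.5 × 3.10)
Lq = 1.9792 customers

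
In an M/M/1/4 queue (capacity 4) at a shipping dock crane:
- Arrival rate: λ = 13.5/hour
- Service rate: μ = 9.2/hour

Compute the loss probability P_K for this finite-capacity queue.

ρ = λ/μ = 13.5/9.2 = 1.4674
P₀ = (1-ρ)/(1-ρ^(K+1)) = (1-1.4674)/(1-1.4674^5) = -0.467400/-5.80366 = 0.08054
P_K = P₀×ρ^K = 0.08054 × 1.4674^4 = 0.08054 × 4.6365 = 0.3734
Blocking probability = 37.34%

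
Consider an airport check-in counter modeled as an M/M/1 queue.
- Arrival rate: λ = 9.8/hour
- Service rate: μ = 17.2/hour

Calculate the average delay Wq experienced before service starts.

First, compute utilization: ρ = λ/μ = 9.8/17.2 = 0.5698
For M/M/1: Wq = λ/(μ(μ-λ))
Wq = 9.8/(17.2 × (17.2-9.8))
Wq = 9.8/(17.2 × 7.40)
Wq = 0.07700 hours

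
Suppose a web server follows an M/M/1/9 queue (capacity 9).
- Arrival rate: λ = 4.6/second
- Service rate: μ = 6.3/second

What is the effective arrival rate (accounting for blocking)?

ρ = λ/μ = 4.6/6.3 = 0.73016
P₀ = (1-ρ)/(1-ρ^(K+1)) = (1-0.73016)/(1-0.73016^10) = 0.2698/0.9569 = 0.2820
P_K = P₀×ρ^K = 0.28199 × 0.73016^9 = 0.28199 × 0.058988 = 0.01663
λ_eff = λ(1-P_K) = 4.6 × (1 - 0.01663) = 4.6 × 0.98337 = 4.5235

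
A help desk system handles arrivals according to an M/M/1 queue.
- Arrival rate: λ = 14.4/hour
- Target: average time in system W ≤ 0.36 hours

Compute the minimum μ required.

For M/M/1: W = 1/(μ-λ)
Need W ≤ 0.36, so 1/(μ-λ) ≤ 0.36
μ - λ ≥ 1/0.36 = 2.7778
μ ≥ 14.4 + 2.7778 = 17.1778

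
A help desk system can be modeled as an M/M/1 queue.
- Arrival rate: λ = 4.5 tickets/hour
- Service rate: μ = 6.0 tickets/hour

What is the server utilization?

Server utilization: ρ = λ/μ
ρ = 4.5/6.0 = 0.7500
The server is busy 75.00% of the time.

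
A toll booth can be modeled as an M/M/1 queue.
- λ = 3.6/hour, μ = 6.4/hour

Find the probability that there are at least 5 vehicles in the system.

ρ = λ/μ = 3.6/6.4 = 0.5625
P(N ≥ n) = ρⁿ
P(N ≥ 5) = 0.5625^5
P(N ≥ 5) = 0.05631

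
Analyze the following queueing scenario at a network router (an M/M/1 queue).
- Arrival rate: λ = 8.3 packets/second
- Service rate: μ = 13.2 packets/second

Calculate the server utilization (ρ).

Server utilization: ρ = λ/μ
ρ = 8.3/13.2 = 0.6288
The server is busy 62.88% of the time.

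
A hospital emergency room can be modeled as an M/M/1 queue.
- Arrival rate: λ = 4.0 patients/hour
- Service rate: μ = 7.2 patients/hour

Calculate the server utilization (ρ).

Server utilization: ρ = λ/μ
ρ = 4.0/7.2 = 0.5556
The server is busy 55.56% of the time.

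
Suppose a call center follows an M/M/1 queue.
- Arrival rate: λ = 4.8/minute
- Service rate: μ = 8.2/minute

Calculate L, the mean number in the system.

ρ = λ/μ = 4.8/8.2 = 0.5854
For M/M/1: L = λ/(μ-λ)
L = 4.8/(8.2-4.8) = 4.8/3.40
L = 1.4118 calls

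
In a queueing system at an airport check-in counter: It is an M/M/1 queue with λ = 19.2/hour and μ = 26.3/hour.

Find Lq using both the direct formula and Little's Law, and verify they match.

Method 1 (direct): Lq = λ²/(μ(μ-λ)) = 368.64/(26.3 × 7.10) = 1.9742

Method 2 (Little's Law):
W = 1/(μ-λ) = 1/7.10 = 0.140845
Wq = W - 1/μ = 0.140845 - 0.0380228 = 0.102822
Lq = λWq = 19.2 × 0.102822 = 1.9742 ✔ (matches Method 1)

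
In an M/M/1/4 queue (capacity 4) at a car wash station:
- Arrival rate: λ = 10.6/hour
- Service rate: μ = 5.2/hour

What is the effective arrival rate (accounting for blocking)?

ρ = λ/μ = 10.6/5.2 = 2.03846
P₀ = (1-ρ)/(1-ρ^(K+1)) = (1-2.03846)/(1-2.03846^5) = -1.0385/-34.1974 = 0.03037
P_K = P₀×ρ^K = 0.030367 × 2.03846^4 = 0.030367 × 17.2667 = 0.5243
λ_eff = λ(1-P_K) = 10.6 × (1 - 0.52433) = 10.6 × 0.47567 = 5.0421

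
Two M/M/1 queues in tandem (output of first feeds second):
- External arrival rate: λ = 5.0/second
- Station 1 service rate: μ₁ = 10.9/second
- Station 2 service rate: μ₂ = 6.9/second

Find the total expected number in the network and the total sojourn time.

By Jackson's theorem, each station behaves as independent M/M/1.
Station 1: ρ₁ = 5.0/10.9 = 0.4587, L₁ = ρ₁/(1-ρ₁) = λ/(μ₁-λ) = 5.0/5.90 = 0.847458
Station 2: ρ₂ = 5.0/6.9 = 0.7246, L₂ = ρ₂/(1-ρ₂) = λ/(μ₂-λ) = 5.0/1.90 = 2.63158
Total: L = L₁ + L₂ = 0.847458 + 2.63158 = 3.4790
W = L/λ = 3.4790/5.0 = 0.6958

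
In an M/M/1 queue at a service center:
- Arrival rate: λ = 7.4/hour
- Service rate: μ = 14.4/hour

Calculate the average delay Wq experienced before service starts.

First, compute utilization: ρ = λ/μ = 7.4/14.4 = 0.5139
For M/M/1: Wq = λ/(μ(μ-λ))
Wq = 7.4/(14.4 × (14.4-7.4))
Wq = 7.4/(14.4 × 7.00)
Wq = 0.07341 hours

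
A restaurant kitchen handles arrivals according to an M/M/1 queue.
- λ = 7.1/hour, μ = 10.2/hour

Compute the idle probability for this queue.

ρ = λ/μ = 7.1/10.2 = 0.6961
P(0) = 1 - ρ = 1 - 0.6961 = 0.3039
The server is idle 30.39% of the time.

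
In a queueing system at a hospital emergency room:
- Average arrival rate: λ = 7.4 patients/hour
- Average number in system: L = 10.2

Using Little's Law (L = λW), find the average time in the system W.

Little's Law: L = λW, so W = L/λ
W = 10.2/7.4 = 1.3784 hours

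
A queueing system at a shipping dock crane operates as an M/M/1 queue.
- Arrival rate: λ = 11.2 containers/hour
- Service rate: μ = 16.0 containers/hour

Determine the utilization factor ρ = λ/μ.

Server utilization: ρ = λ/μ
ρ = 11.2/16.0 = 0.7000
The server is busy 70.00% of the time.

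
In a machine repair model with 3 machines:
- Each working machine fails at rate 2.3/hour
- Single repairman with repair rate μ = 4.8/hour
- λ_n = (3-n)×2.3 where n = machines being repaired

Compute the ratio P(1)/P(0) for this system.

P(1)/P(0) = ∏_{i=0}^{1-1} λ_i/μ_{i+1}
= (3-0)×2.3/4.8
= 1.4375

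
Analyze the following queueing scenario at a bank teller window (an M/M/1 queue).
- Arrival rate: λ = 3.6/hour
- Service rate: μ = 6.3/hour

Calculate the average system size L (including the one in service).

ρ = λ/μ = 3.6/6.3 = 0.5714
For M/M/1: L = λ/(μ-λ)
L = 3.6/(6.3-3.6) = 3.6/2.70
L = 1.3333 transactions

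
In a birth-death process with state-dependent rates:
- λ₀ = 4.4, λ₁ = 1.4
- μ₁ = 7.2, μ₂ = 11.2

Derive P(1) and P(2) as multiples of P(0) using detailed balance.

Balance equations:
State 0: λ₀P₀ = μ₁P₁ → P₁ = (λ₀/μ₁)P₀ = (4.4/7.2)P₀ = 0.6111P₀
State 1: P₂ = (λ₀λ₁)/(μ₁μ₂)P₀ = (4.4×1.4)/(7.2×11.2)P₀ = 0.07639P₀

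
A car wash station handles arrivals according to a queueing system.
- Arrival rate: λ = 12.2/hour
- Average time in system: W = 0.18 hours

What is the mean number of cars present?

Little's Law: L = λW
L = 12.2 × 0.18 = 2.1960 cars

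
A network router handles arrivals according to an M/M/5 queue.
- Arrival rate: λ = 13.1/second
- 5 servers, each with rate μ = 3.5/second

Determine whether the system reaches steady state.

Stability requires ρ = λ/(cμ) < 1
ρ = 13.1/(5 × 3.5) = 13.1/17.50 = 0.7486
Since 0.7486 < 1, the system is STABLE.
The servers are busy 74.86% of the time.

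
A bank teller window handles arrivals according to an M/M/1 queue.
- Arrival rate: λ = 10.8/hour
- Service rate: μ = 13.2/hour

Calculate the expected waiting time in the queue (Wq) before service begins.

First, compute utilization: ρ = λ/μ = 10.8/13.2 = 0.8182
For M/M/1: Wq = λ/(μ(μ-λ))
Wq = 10.8/(13.2 × (13.2-10.8))
Wq = 10.8/(13.2 × 2.40)
Wq = 0.3409 hours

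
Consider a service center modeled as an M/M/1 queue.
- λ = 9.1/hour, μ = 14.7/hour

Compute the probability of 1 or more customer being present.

ρ = λ/μ = 9.1/14.7 = 0.6190
P(N ≥ n) = ρⁿ
P(N ≥ 1) = 0.6190^1
P(N ≥ 1) = 0.6190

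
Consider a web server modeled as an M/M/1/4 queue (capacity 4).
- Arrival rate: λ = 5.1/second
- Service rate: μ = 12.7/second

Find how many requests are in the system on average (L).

ρ = λ/μ = 5.1/12.7 = 0.4016
P₀ = (1-ρ)/(1-ρ^(K+1)) = (1-0.4016)/(1-0.4016^5) = 0.5984/0.9896 = 0.6047
P_K = P₀×ρ^K = 0.6047 × 0.4016^4 = 0.6047 × 0.02601 = 0.01573
L = ρ[1 - (K+1)ρ^K + Kρ^(K+1)] / [(1-ρ)(1-ρ^(K+1))]
L = 0.4016 × (1 - 5×0.026012 + 4×0.010446) / ((1 - 0.4016) × (1 - 0.010446)) = 0.6183 requests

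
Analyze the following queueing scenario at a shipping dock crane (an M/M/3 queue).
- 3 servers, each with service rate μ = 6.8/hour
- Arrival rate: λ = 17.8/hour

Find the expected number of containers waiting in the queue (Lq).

Traffic intensity: ρ = λ/(cμ) = 17.8/(3×6.8) = 0.8725
Since ρ = 0.8725 < 1, system is stable.
Offered load a = λ/μ = cρ = 17.8/6.8 = 2.6176
P₀ = [ Σₙ₌₀^2 aⁿ/n! + a^3/(3!(1-ρ)) ]⁻¹
Σ = a^0/0! + a^1/1! + a^2/2! = 1.00000 + 2.61765 + 3.42604 = 7.0437
a^3/(3!(1-ρ)) = 17.9363/(6 × 0.127451) = 23.4552
P₀ = 1/(7.0437 + 23.4552) = 0.03279
Lq = P₀·a^3·ρ / (3!(1-ρ)²) = 0.0327881 × 17.9363 × 0.872549 / (6 × 0.0162438) = 5.2650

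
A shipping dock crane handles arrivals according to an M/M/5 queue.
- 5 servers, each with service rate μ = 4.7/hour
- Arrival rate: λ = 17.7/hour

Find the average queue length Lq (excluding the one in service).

Traffic intensity: ρ = λ/(cμ) = 17.7/(5×4.7) = 0.7532
Since ρ = 0.7532 < 1, system is stable.
Offered load a = λ/μ = cρ = 17.7/4.7 = 3.7660
P₀ = [ Σₙ₌₀^4 aⁿ/n! + a^5/(5!(1-ρ)) ]⁻¹
Σ = a^0/0! + a^1/1! + a^2/2! + a^3/3! + a^4/4! = 1.0000 + 3.7660 + 7.0912 + 8.9017 + 8.3809 = 29.1398
a^5/(5!(1-ρ)) = 757.4902/(120 × 0.2468085) = 25.5762
P₀ = 1/(29.1398 + 25.5762) = 0.01828
Lq = P₀·a^5·ρ / (5!(1-ρ)²) = 0.018276 × 757.4902 × 0.75319 / (120 × 0.060914) = 1.4265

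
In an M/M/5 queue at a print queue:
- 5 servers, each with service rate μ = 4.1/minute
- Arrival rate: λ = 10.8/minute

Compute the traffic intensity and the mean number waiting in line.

Traffic intensity: ρ = λ/(cμ) = 10.8/(5×4.1) = 0.5268
Since ρ = 0.5268 < 1, system is stable.
Offered load a = λ/μ = cρ = 10.8/4.1 = 2.6341
P₀ = [ Σₙ₌₀^4 aⁿ/n! + a^5/(5!(1-ρ)) ]⁻¹
Σ = a^0/0! + a^1/1! + a^2/2! + a^3/3! + a^4/4! = 1.0000 + 2.6341 + 3.4694 + 3.0463 + 2.0061 = 12.1559
a^5/(5!(1-ρ)) = 126.8234/(120 × 0.47317) = 2.2336
P₀ = 1/(12.1559 + 2.2336) = 0.06950
Lq = P₀·a^5·ρ / (5!(1-ρ)²) = 0.06950 × 126.8234 × 0.5268 / (120 × 0.2239) = 0.1728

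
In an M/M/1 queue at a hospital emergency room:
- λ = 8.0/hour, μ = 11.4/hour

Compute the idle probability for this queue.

ρ = λ/μ = 8.0/11.4 = 0.7018
P(0) = 1 - ρ = 1 - 0.7018 = 0.2982
The server is idle 29.82% of the time.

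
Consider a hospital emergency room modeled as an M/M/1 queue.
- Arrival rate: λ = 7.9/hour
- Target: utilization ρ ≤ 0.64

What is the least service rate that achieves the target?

ρ = λ/μ, so μ = λ/ρ
μ ≥ 7.9/0.64 = 12.3438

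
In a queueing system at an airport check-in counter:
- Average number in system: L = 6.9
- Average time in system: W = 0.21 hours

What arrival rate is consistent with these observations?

Little's Law: L = λW, so λ = L/W
λ = 6.9/0.21 = 32.8571 passengers/hour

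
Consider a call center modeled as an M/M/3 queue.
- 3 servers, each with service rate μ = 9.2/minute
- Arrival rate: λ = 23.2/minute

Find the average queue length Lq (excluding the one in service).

Traffic intensity: ρ = λ/(cμ) = 23.2/(3×9.2) = 0.8406
Since ρ = 0.8406 < 1, system is stable.
Offered load a = λ/μ = cρ = 23.2/9.2 = 2.5217
P₀ = [ Σₙ₌₀^2 aⁿ/n! + a^3/(3!(1-ρ)) ]⁻¹
Σ = a^0/0! + a^1/1! + a^2/2! = 1.0000 + 2.5217 + 3.1796 = 6.7013
a^3/(3!(1-ρ)) = 16.0362/(6 × 0.15942) = 16.7651
P₀ = 1/(6.7013 + 16.7651) = 0.04261
Lq = P₀·a^3·ρ / (3!(1-ρ)²) = 0.042614 × 16.0362 × 0.84058 / (6 × 0.025415) = 3.7670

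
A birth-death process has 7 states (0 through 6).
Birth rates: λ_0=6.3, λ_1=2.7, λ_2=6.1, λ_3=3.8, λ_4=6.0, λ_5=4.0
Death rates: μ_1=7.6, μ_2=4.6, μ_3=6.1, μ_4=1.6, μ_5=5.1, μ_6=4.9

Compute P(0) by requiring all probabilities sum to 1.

Ratios P(n)/P(0) = (λ₀···λₙ₋₁)/(μ₁···μₙ):
P(1)/P(0) = (6.3)/(7.6) = 0.828947
P(2)/P(0) = (6.3×2.7)/(7.6×4.6) = 0.486556
P(3)/P(0) = (6.3×2.7×6.1)/(7.6×4.6×6.1) = 0.486556
P(4)/P(0) = (6.3×2.7×6.1×3.8)/(7.6×4.6×6.1×1.6) = 1.15557
P(5)/P(0) = (6.3×2.7×6.1×3.8×6.0)/(7.6×4.6×6.1×1.6×5.1) = 1.35949
P(6)/P(0) = (6.3×2.7×6.1×3.8×6.0×4.0)/(7.6×4.6×6.1×1.6×5.1×4.9) = 1.10979

Normalization: ∑ P(n) = 1
P(0) × (1.00000 + 0.828947 + 0.486556 + 0.486556 + 1.15557 + 1.35949 + 1.10979) = 1
P(0) × 6.4269 = 1
P(0) = 1/6.4269 = 0.1556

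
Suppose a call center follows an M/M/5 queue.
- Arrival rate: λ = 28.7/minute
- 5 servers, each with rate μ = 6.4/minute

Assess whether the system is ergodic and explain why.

Stability requires ρ = λ/(cμ) < 1
ρ = 28.7/(5 × 6.4) = 28.7/32.00 = 0.8969
Since 0.8969 < 1, the system is STABLE.
The servers are busy 89.69% of the time.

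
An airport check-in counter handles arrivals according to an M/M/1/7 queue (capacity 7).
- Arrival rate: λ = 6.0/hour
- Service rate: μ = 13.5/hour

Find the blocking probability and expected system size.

ρ = λ/μ = 6.0/13.5 = 0.44444
P₀ = (1-ρ)/(1-ρ^(K+1)) = (1-0.44444)/(1-0.44444^8) = 0.5556/0.9985 = 0.5564
P_K = P₀×ρ^K = 0.5564 × 0.44444^7 = 0.5564 × 0.003425 = 0.001906
Blocking probability P_7 = 0.001906 (0.19%)
L = ρ[1 - (K+1)ρ^K + Kρ^(K+1)] / [(1-ρ)(1-ρ^(K+1))]
L = 0.44444 × (1 - 8×0.003425 + 7×0.001522) / ((1 - 0.44444) × (1 - 0.001522)) = 0.7878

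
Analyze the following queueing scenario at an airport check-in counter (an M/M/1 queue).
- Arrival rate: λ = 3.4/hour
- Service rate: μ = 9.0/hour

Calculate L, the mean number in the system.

ρ = λ/μ = 3.4/9.0 = 0.3778
For M/M/1: L = λ/(μ-λ)
L = 3.4/(9.0-3.4) = 3.4/5.60
L = 0.6071 passengers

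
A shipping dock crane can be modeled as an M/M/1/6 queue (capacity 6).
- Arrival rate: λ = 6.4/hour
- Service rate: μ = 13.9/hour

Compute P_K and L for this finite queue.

ρ = λ/μ = 6.4/13.9 = 0.460432
P₀ = (1-ρ)/(1-ρ^(K+1)) = (1-0.460432)/(1-0.460432^7) = 0.53957/0.99561 = 0.5419
P_K = P₀×ρ^K = 0.54195 × 0.460432^6 = 0.54195 × 0.0095278 = 0.005164
Blocking probability P_6 = 0.005164 (0.52%)
L = ρ[1 - (K+1)ρ^K + Kρ^(K+1)] / [(1-ρ)(1-ρ^(K+1))]
L = 0.460432 × (1 - 7×0.009528 + 6×0.004387) / ((1 - 0.460432) × (1 - 0.004387)) = 0.8225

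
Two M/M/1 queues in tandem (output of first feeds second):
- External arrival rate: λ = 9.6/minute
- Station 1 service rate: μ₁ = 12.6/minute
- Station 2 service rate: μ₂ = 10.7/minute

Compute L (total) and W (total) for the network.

By Jackson's theorem, each station behaves as independent M/M/1.
Station 1: ρ₁ = 9.6/12.6 = 0.7619, L₁ = ρ₁/(1-ρ₁) = λ/(μ₁-λ) = 9.6/3.00 = 3.2000
Station 2: ρ₂ = 9.6/10.7 = 0.8972, L₂ = ρ₂/(1-ρ₂) = λ/(μ₂-λ) = 9.6/1.10 = 8.7273
Total: L = L₁ + L₂ = 3.2000 + 8.7273 = 11.9273
W = L/λ = 11.9273/9.6 = 1.2424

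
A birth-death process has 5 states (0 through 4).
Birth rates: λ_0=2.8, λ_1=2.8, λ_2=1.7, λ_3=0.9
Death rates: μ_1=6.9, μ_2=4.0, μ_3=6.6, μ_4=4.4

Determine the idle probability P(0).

Ratios P(n)/P(0) = (λ₀···λₙ₋₁)/(μ₁···μₙ):
P(1)/P(0) = (2.8)/(6.9) = 0.4058
P(2)/P(0) = (2.8×2.8)/(6.9×4.0) = 0.2841
P(3)/P(0) = (2.8×2.8×1.7)/(6.9×4.0×6.6) = 0.07317
P(4)/P(0) = (2.8×2.8×1.7×0.9)/(6.9×4.0×6.6×4.4) = 0.01497

Normalization: ∑ P(n) = 1
P(0) × (1.0000 + 0.4058 + 0.2841 + 0.07317 + 0.01497) = 1
P(0) × 1.7780 = 1
P(0) = 1/1.7780 = 0.5624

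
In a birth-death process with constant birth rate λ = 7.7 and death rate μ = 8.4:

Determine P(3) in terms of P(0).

For constant rates: P(n)/P(0) = (λ/μ)^n
P(3)/P(0) = (7.7/8.4)^3 = 0.9167^3 = 0.7703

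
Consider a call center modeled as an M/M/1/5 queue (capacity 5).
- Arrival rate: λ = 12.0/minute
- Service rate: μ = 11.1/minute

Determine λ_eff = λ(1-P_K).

ρ = λ/μ = 12.0/11.1 = 1.08108
P₀ = (1-ρ)/(1-ρ^(K+1)) = (1-1.08108)/(1-1.08108^6) = -0.08108/-0.5964 = 0.1359
P_K = P₀×ρ^K = 0.1359 × 1.08108^5 = 0.1359 × 1.4767 = 0.2007
λ_eff = λ(1-P_K) = 12.0 × (1 - 0.20075) = 12.0 × 0.79925 = 9.5910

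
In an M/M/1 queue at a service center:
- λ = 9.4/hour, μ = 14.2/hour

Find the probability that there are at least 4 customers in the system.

ρ = λ/μ = 9.4/14.2 = 0.66197
P(N ≥ n) = ρⁿ
P(N ≥ 4) = 0.66197^4
P(N ≥ 4) = 0.1920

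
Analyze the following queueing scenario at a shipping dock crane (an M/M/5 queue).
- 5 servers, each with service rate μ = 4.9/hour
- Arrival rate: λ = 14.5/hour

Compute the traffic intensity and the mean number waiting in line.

Traffic intensity: ρ = λ/(cμ) = 14.5/(5×4.9) = 0.5918
Since ρ = 0.5918 < 1, system is stable.
Offered load a = λ/μ = cρ = 14.5/4.9 = 2.9592
P₀ = [ Σₙ₌₀^4 aⁿ/n! + a^5/(5!(1-ρ)) ]⁻¹
Σ = a^0/0! + a^1/1! + a^2/2! + a^3/3! + a^4/4! = 1.0000 + 2.9592 + 4.3784 + 4.3188 + 3.1950 = 15.8514
a^5/(5!(1-ρ)) = 226.9131/(120 × 0.40816) = 4.6328
P₀ = 1/(15.8514 + 4.6328) = 0.04882
Lq = P₀·a^5·ρ / (5!(1-ρ)²) = 0.04882 × 226.9131 × 0.5918 / (120 × 0.1666) = 0.3279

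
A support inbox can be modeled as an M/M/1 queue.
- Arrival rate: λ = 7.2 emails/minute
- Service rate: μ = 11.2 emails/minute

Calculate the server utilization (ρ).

Server utilization: ρ = λ/μ
ρ = 7.2/11.2 = 0.6429
The server is busy 64.29% of the time.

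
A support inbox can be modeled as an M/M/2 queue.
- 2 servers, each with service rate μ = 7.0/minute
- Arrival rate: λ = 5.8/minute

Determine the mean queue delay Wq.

Traffic intensity: ρ = λ/(cμ) = 5.8/(2×7.0) = 0.4143
Since ρ = 0.4143 < 1, system is stable.
Offered load a = λ/μ = cρ = 5.8/7.0 = 0.8286
P₀ = [ Σₙ₌₀^1 aⁿ/n! + a^2/(2!(1-ρ)) ]⁻¹
Σ = a^0/0! + a^1/1! = 1.0000 + 0.8286 = 1.8286
a^2/(2!(1-ρ)) = 0.6865/(2 × 0.5857) = 0.5861
P₀ = 1/(1.8286 + 0.5861) = 0.4141
Lq = P₀·a^2·ρ / (2!(1-ρ)²) = 0.41414 × 0.68653 × 0.41429 / (2 × 0.34306) = 0.1717
Wq = Lq/λ = 0.1717/5.8 = 0.02960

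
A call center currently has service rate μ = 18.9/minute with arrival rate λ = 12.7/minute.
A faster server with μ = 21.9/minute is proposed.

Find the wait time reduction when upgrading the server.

System 1: ρ₁ = 12.7/18.9 = 0.6720, W₁ = 1/(18.9-12.7) = 0.1613
System 2: ρ₂ = 12.7/21.9 = 0.5799, W₂ = 1/(21.9-12.7) = 0.1087
Improvement: (W₁-W₂)/W₁ = (0.1613-0.1087)/0.1613 = 32.61%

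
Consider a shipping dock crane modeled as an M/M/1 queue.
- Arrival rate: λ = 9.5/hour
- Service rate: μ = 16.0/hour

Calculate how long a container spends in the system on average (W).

First, compute utilization: ρ = λ/μ = 9.5/16.0 = 0.5938
For M/M/1: W = 1/(μ-λ)
W = 1/(16.0-9.5) = 1/6.50
W = 0.1538 hours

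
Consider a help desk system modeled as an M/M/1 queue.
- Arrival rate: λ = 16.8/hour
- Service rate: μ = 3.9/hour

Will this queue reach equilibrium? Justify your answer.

Stability requires ρ = λ/(cμ) < 1
ρ = 16.8/(1 × 3.9) = 16.8/3.90 = 4.3077
Since 4.3077 ≥ 1, the system is UNSTABLE.
Queue grows without bound. Need μ > λ = 16.8.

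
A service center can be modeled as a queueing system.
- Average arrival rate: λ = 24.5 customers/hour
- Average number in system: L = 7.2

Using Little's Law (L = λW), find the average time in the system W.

Little's Law: L = λW, so W = L/λ
W = 7.2/24.5 = 0.2939 hours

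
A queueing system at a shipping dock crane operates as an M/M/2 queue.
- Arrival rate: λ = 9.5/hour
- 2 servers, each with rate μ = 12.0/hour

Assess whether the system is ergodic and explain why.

Stability requires ρ = λ/(cμ) < 1
ρ = 9.5/(2 × 12.0) = 9.5/24.00 = 0.3958
Since 0.3958 < 1, the system is STABLE.
The servers are busy 39.58% of the time.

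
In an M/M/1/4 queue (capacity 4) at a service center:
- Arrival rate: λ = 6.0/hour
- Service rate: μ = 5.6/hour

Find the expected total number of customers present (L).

ρ = λ/μ = 6.0/5.6 = 1.07143
P₀ = (1-ρ)/(1-ρ^(K+1)) = (1-1.07143)/(1-1.07143^5) = -0.07143/-0.4119 = 0.1734
P_K = P₀×ρ^K = 0.1734 × 1.07143^4 = 0.1734 × 1.3178 = 0.2285
L = ρ[1 - (K+1)ρ^K + Kρ^(K+1)] / [(1-ρ)(1-ρ^(K+1))]
L = 1.07143 × (1 - 5×1.3178173 + 4×1.4119490) / ((1 - 1.07143) × (1 - 1.4119490)) = 2.1377 customers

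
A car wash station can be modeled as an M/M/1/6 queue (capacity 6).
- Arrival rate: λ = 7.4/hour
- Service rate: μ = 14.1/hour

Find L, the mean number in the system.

ρ = λ/μ = 7.4/14.1 = 0.524823
P₀ = (1-ρ)/(1-ρ^(K+1)) = (1-0.524823)/(1-0.524823^7) = 0.475177/0.989033 = 0.4804
P_K = P₀×ρ^K = 0.4804 × 0.524823^6 = 0.4804 × 0.02090 = 0.01004
L = ρ[1 - (K+1)ρ^K + Kρ^(K+1)] / [(1-ρ)(1-ρ^(K+1))]
L = 0.524823 × (1 - 7×0.02090 + 6×0.01097) / ((1 - 0.524823) × (1 - 0.01097)) = 1.0269 cars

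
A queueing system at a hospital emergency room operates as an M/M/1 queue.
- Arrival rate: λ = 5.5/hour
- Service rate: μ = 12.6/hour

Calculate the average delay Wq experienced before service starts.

First, compute utilization: ρ = λ/μ = 5.5/12.6 = 0.4365
For M/M/1: Wq = λ/(μ(μ-λ))
Wq = 5.5/(12.6 × (12.6-5.5))
Wq = 5.5/(12.6 × 7.10)
Wq = 0.06148 hours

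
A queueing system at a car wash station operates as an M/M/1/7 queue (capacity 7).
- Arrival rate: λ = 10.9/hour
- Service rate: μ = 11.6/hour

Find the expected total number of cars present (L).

ρ = λ/μ = 10.9/11.6 = 0.93966
P₀ = (1-ρ)/(1-ρ^(K+1)) = (1-0.93966)/(1-0.93966^8) = 0.06034/0.3922 = 0.1539
P_K = P₀×ρ^K = 0.15385 × 0.93966^7 = 0.15385 × 0.64684 = 0.09952
L = ρ[1 - (K+1)ρ^K + Kρ^(K+1)] / [(1-ρ)(1-ρ^(K+1))]
L = 0.93966 × (1 - 8×0.64684 + 7×0.60781) / ((1 - 0.93966) × (1 - 0.60781)) = 3.1746 cars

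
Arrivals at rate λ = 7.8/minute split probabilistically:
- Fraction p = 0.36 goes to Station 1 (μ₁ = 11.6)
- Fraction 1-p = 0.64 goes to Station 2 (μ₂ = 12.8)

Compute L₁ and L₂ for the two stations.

Effective rates: λ₁ = 7.8×0.36 = 2.808, λ₂ = 7.8×0.64 = 4.992
Station 1: ρ₁ = 2.808/11.6 = 0.2421, L₁ = ρ₁/(1-ρ₁) = 0.2421/(1-0.2421) = 0.3194
Station 2: ρ₂ = 4.992/12.8 = 0.3900, L₂ = ρ₂/(1-ρ₂) = 0.3900/(1-0.3900) = 0.6393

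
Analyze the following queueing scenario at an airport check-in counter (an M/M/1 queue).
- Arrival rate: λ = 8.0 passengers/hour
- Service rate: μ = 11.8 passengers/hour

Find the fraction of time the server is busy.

Server utilization: ρ = λ/μ
ρ = 8.0/11.8 = 0.6780
The server is busy 67.80% of the time.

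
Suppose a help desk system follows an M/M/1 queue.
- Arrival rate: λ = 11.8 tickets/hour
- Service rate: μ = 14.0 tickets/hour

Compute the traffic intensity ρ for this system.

Server utilization: ρ = λ/μ
ρ = 11.8/14.0 = 0.8429
The server is busy 84.29% of the time.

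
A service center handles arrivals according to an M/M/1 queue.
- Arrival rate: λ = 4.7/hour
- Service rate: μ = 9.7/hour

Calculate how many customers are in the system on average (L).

ρ = λ/μ = 4.7/9.7 = 0.4845
For M/M/1: L = λ/(μ-λ)
L = 4.7/(9.7-4.7) = 4.7/5.00
L = 0.9400 customers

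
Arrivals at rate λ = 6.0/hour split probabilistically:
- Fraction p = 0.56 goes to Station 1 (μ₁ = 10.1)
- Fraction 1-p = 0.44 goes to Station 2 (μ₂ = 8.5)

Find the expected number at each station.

Effective rates: λ₁ = 6.0×0.56 = 3.36, λ₂ = 6.0×0.44 = 2.64
Station 1: ρ₁ = 3.36/10.1 = 0.33267, L₁ = ρ₁/(1-ρ₁) = 0.33267/(1-0.33267) = 0.4985
Station 2: ρ₂ = 2.64/8.5 = 0.3106, L₂ = ρ₂/(1-ρ₂) = 0.3106/(1-0.3106) = 0.4505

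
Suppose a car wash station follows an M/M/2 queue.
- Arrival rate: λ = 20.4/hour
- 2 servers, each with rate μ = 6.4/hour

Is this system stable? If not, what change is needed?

Stability requires ρ = λ/(cμ) < 1
ρ = 20.4/(2 × 6.4) = 20.4/12.80 = 1.5937
Since 1.5937 ≥ 1, the system is UNSTABLE.
Need c > λ/μ = 20.4/6.4 = 3.19.
Minimum servers needed: c = 4.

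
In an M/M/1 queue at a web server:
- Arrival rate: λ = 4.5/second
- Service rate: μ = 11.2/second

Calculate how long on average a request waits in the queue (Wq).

First, compute utilization: ρ = λ/μ = 4.5/11.2 = 0.4018
For M/M/1: Wq = λ/(μ(μ-λ))
Wq = 4.5/(11.2 × (11.2-4.5))
Wq = 4.5/(11.2 × 6.70)
Wq = 0.05997 seconds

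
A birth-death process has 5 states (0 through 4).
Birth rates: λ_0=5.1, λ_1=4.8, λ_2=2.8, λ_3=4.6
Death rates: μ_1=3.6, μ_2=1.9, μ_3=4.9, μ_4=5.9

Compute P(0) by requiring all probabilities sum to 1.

Ratios P(n)/P(0) = (λ₀···λₙ₋₁)/(μ₁···μₙ):
P(1)/P(0) = (5.1)/(3.6) = 1.4167
P(2)/P(0) = (5.1×4.8)/(3.6×1.9) = 3.5789
P(3)/P(0) = (5.1×4.8×2.8)/(3.6×1.9×4.9) = 2.0451
P(4)/P(0) = (5.1×4.8×2.8×4.6)/(3.6×1.9×4.9×5.9) = 1.5945

Normalization: ∑ P(n) = 1
P(0) × (1.0000 + 1.4167 + 3.5789 + 2.0451 + 1.5945) = 1
P(0) × 9.6352 = 1
P(0) = 1/9.6352 = 0.1038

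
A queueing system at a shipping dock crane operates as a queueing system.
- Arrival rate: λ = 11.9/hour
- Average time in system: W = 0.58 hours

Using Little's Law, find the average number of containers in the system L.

Little's Law: L = λW
L = 11.9 × 0.58 = 6.9020 containers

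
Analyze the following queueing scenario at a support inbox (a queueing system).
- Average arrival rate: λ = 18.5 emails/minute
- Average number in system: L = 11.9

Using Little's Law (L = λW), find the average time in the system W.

Little's Law: L = λW, so W = L/λ
W = 11.9/18.5 = 0.6432 minutes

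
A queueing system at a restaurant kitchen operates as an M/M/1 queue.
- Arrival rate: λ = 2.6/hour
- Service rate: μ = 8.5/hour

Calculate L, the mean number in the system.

ρ = λ/μ = 2.6/8.5 = 0.3059
For M/M/1: L = λ/(μ-λ)
L = 2.6/(8.5-2.6) = 2.6/5.90
L = 0.4407 orders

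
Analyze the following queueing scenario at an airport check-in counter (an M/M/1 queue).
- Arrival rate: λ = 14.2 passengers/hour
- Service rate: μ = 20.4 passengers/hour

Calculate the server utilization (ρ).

Server utilization: ρ = λ/μ
ρ = 14.2/20.4 = 0.6961
The server is busy 69.61% of the time.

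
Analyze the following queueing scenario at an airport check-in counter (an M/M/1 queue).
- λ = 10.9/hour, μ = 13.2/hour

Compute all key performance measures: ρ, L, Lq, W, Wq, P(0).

Step 1: ρ = λ/μ = 10.9/13.2 = 0.8258
Step 2: L = λ/(μ-λ) = 10.9/2.30 = 4.7391
Step 3: Lq = λ²/(μ(μ-λ)) = 118.81/(13.2×2.30) = 3.9134
Step 4: W = 1/(μ-λ) = 1/2.30 = 0.43478
Step 5: Wq = λ/(μ(μ-λ)) = 10.9/(13.2×2.30) = 0.3590
Step 6: P(0) = 1-ρ = 0.1742
Verify: L = λW = 10.9×0.43478 = 4.7391 ✔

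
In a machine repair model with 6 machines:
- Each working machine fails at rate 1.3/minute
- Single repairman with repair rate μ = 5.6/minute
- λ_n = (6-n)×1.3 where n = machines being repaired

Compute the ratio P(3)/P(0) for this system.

P(3)/P(0) = ∏_{i=0}^{3-1} λ_i/μ_{i+1}
= (6-0)×1.3/5.6 × (6-1)×1.3/5.6 × (6-2)×1.3/5.6
= 1.5012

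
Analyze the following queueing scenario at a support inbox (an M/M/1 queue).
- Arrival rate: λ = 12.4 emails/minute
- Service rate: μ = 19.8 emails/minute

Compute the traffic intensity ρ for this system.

Server utilization: ρ = λ/μ
ρ = 12.4/19.8 = 0.6263
The server is busy 62.63% of the time.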